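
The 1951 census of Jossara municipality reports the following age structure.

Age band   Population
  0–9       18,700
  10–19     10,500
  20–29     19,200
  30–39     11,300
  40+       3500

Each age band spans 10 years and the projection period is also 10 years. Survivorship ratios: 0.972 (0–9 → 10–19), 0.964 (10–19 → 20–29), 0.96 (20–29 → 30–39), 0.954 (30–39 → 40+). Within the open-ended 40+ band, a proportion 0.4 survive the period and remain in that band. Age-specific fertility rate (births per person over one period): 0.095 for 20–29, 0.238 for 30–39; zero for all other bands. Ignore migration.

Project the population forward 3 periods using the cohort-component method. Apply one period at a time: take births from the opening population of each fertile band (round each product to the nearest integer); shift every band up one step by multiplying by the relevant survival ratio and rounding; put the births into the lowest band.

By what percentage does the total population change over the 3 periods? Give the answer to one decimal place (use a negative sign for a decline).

-23.3

— Period 1 —
Births: 19200 × 0.095 = 1824  |  11300 × 0.238 = 2689 — total 4513
10–19: 18700 × 0.972 = 18176
20–29: 10500 × 0.964 = 10122
30–39: 19200 × 0.96 = 18432
40+: 11300 × 0.954 + 3500 × 0.4 = 10780 + 1400 = 12180
Population now: 0–9=4513, 10–19=18176, 20–29=10122, 30–39=18432, 40+=12180
— Period 2 —
Births: 10122 × 0.095 = 962  |  18432 × 0.238 = 4387 — total 5349
10–19: 4513 × 0.972 = 4387
20–29: 18176 × 0.964 = 17522
30–39: 10122 × 0.96 = 9717
40+: 18432 × 0.954 + 12180 × 0.4 = 17584 + 4872 = 22456
Population now: 0–9=5349, 10–19=4387, 20–29=17522, 30–39=9717, 40+=22456
— Period 3 —
Births: 17522 × 0.095 = 1665  |  9717 × 0.238 = 2313 — total 3978
10–19: 5349 × 0.972 = 5199
20–29: 4387 × 0.964 = 4229
30–39: 17522 × 0.96 = 16821
40+: 9717 × 0.954 + 22456 × 0.4 = 9270 + 8982 = 18252
Population now: 0–9=3978, 10–19=5199, 20–29=4229, 30–39=16821, 40+=18252
Total: 63200 → 48479; change = -14721; percentage change = -23.3%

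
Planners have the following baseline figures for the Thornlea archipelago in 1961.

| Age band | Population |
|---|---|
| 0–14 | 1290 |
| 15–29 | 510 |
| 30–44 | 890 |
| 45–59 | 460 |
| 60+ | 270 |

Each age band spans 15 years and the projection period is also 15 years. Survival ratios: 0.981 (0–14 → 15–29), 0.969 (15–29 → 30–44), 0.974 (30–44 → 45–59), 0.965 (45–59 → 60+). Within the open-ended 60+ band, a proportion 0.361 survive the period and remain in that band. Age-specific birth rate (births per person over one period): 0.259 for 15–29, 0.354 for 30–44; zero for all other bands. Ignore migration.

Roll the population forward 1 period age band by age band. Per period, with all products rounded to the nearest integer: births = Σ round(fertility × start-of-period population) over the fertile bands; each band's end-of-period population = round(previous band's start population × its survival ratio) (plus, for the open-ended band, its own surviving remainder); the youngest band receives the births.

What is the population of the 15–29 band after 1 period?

(Bands numbered youngest = 1 to oldest = 5.)
— Period 1 —
Births: 510 × 0.259 = 132 ; 890 × 0.354 = 315 → 447
Band 2: 1290 × 0.981 = 1265
Band 3: 510 × 0.969 = 494
Band 4: 890 × 0.974 = 867
Band 5: 460 × 0.965 + 270 × 0.361 = 444 + 97 = 541
End of period: [447, 1265, 494, 867, 541]

1265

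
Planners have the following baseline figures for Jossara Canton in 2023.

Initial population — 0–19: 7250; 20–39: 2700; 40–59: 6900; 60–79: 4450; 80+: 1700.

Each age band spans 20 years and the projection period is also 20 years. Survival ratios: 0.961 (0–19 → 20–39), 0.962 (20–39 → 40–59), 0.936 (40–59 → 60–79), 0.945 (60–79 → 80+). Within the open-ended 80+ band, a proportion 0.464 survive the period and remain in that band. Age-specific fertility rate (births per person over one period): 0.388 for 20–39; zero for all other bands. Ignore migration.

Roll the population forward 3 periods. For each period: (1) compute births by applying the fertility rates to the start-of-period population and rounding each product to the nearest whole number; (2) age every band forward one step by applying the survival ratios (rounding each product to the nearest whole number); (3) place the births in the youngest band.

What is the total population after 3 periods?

16435

Period 1.
Births: 2700 × 0.388 = 1048
20–39: 7250 × 0.961 = 6967
40–59: 2700 × 0.962 = 2597
60–79: 6900 × 0.936 = 6458
80+: 4450 × 0.945 + 1700 × 0.464 = 4205 + 789 = 4994
Giving 1048 / 6967 / 2597 / 6458 / 4994.
Period 2.
Births: 6967 × 0.388 = 2703
20–39: 1048 × 0.961 = 1007
40–59: 6967 × 0.962 = 6702
60–79: 2597 × 0.936 = 2431
80+: 6458 × 0.945 + 4994 × 0.464 = 6103 + 2317 = 8420
Giving 2703 / 1007 / 6702 / 2431 / 8420.
Period 3.
Births: 1007 × 0.388 = 391
20–39: 2703 × 0.961 = 2598
40–59: 1007 × 0.962 = 969
60–79: 6702 × 0.936 = 6273
80+: 2431 × 0.945 + 8420 × 0.464 = 2297 + 3907 = 6204
Giving 391 / 2598 / 969 / 6273 / 6204.
Total after period 3: 391 + 2598 + 969 + 6273 + 6204 = 16435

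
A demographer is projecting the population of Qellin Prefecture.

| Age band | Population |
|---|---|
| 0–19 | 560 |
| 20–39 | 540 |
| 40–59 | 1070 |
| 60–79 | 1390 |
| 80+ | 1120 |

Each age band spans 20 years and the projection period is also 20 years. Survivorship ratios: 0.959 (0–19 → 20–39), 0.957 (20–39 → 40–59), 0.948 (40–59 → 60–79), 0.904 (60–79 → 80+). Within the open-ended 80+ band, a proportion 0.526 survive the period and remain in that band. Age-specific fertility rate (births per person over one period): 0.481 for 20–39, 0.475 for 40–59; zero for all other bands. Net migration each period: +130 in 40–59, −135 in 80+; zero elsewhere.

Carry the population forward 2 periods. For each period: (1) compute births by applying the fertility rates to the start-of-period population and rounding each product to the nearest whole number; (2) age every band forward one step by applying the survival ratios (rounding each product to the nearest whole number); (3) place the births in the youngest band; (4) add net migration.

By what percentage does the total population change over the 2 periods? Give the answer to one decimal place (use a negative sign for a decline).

-9.4

Period 1.
Births: 540 × 0.481 = 260 ; 1070 × 0.475 = 508 → 768
20–39: 560 × 0.959 = 537
40–59: 540 × 0.957 = 517
60–79: 1070 × 0.948 = 1014
80+: 1390 × 0.904 + 1120 × 0.526 = 1257 + 589 = 1846
Net migration: 40–59 + 130 → 647; 80+ − 135 → 1711
End of period: [768, 537, 647, 1014, 1711]
Period 2.
Births: 537 × 0.481 = 258 ; 647 × 0.475 = 307 → 565
20–39: 768 × 0.959 = 737
40–59: 537 × 0.957 = 514
60–79: 647 × 0.948 = 613
80+: 1014 × 0.904 + 1711 × 0.526 = 917 + 900 = 1817
Net migration: 40–59 + 130 → 644; 80+ − 135 → 1682
End of period: [565, 737, 644, 613, 1682]
Total: 4680 → 4241; change = -439; percentage change = -9.4%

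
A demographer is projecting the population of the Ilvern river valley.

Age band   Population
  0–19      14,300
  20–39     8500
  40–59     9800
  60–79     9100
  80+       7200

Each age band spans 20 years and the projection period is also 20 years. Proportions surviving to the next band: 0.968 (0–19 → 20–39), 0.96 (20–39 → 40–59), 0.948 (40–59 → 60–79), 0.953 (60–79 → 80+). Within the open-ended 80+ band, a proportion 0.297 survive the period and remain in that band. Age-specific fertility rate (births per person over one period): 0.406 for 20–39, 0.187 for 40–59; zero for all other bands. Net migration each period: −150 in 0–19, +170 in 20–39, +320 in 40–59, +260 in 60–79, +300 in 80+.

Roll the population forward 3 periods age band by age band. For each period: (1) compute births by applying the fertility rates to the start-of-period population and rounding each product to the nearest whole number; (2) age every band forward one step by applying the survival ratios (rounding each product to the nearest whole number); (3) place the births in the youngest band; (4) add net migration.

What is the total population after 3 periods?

[period 1]
Births: 8500 * 0.406 = 3451  |  9800 * 0.187 = 1833 → 5284
20–39: 14300 * 0.968 = 13842
40–59: 8500 * 0.96 = 8160
60–79: 9800 * 0.948 = 9290
80+: 9100 * 0.953 + 7200 * 0.297 = 8672 + 2138 = 10810
Net migration: 0–19 − 150 → 5134; 20–39 + 170 → 14012; 40–59 + 320 → 8480; 60–79 + 260 → 9550; 80+ + 300 → 11110
Population now: 0–19=5134, 20–39=14012, 40–59=8480, 60–79=9550, 80+=11110
[period 2]
Births: 14012 * 0.406 = 5689  |  8480 * 0.187 = 1586 → 7275
20–39: 5134 * 0.968 = 4970
40–59: 14012 * 0.96 = 13452
60–79: 8480 * 0.948 = 8039
80+: 9550 * 0.953 + 11110 * 0.297 = 9101 + 3300 = 12401
Net migration: 0–19 − 150 → 7125; 20–39 + 170 → 5140; 40–59 + 320 → 13772; 60–79 + 260 → 8299; 80+ + 300 → 12701
Population now: 0–19=7125, 20–39=5140, 40–59=13772, 60–79=8299, 80+=12701
[period 3]
Births: 5140 * 0.406 = 2087  |  13772 * 0.187 = 2575 → 4662
20–39: 7125 * 0.968 = 6897
40–59: 5140 * 0.96 = 4934
60–79: 13772 * 0.948 = 13056
80+: 8299 * 0.953 + 12701 * 0.297 = 7909 + 3772 = 11681
Net migration: 0–19 − 150 → 4512; 20–39 + 170 → 7067; 40–59 + 320 → 5254; 60–79 + 260 → 13316; 80+ + 300 → 11981
Population now: 0–19=4512, 20–39=7067, 40–59=5254, 60–79=13316, 80+=11981
Total after period 3: 4512 + 7067 + 5254 + 13316 + 11981 = 42130

42130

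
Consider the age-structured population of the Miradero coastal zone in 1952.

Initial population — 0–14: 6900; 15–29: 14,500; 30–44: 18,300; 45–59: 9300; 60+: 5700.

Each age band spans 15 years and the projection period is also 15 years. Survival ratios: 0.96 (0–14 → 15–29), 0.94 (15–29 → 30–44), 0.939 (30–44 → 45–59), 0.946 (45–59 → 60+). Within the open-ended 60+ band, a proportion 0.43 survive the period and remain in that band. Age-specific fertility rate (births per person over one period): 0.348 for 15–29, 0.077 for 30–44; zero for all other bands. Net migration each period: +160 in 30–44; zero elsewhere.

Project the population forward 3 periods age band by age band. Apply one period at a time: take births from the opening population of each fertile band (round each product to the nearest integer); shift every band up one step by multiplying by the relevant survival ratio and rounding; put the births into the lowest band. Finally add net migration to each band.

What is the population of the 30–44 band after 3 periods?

Numbering the groups 1..5 from youngest to oldest:
[period 1]
Births: 14500 * 0.348 = 5046  |  18300 * 0.077 = 1409 ⇒ total 6455
Group 2: 6900 * 0.96 = 6624
Group 3: 14500 * 0.94 = 13630
Group 4: 18300 * 0.939 = 17184
Group 5: 9300 * 0.946 + 5700 * 0.43 = 8798 + 2451 = 11249
Net migration: Group 3 + 160 → 13790
Giving 6455 / 6624 / 13790 / 17184 / 11249.
[period 2]
Births: 6624 * 0.348 = 2305  |  13790 * 0.077 = 1062 ⇒ total 3367
Group 2: 6455 * 0.96 = 6197
Group 3: 6624 * 0.94 = 6227
Group 4: 13790 * 0.939 = 12949
Group 5: 17184 * 0.946 + 11249 * 0.43 = 16256 + 4837 = 21093
Net migration: Group 3 + 160 → 6387
Giving 3367 / 6197 / 6387 / 12949 / 21093.
[period 3]
Births: 6197 * 0.348 = 2157  |  6387 * 0.077 = 492 ⇒ total 2649
Group 2: 3367 * 0.96 = 3232
Group 3: 6197 * 0.94 = 5825
Group 4: 6387 * 0.939 = 5997
Group 5: 12949 * 0.946 + 21093 * 0.43 = 12250 + 9070 = 21320
Net migration: Group 3 + 160 → 5985
Giving 2649 / 3232 / 5985 / 5997 / 21320.

5985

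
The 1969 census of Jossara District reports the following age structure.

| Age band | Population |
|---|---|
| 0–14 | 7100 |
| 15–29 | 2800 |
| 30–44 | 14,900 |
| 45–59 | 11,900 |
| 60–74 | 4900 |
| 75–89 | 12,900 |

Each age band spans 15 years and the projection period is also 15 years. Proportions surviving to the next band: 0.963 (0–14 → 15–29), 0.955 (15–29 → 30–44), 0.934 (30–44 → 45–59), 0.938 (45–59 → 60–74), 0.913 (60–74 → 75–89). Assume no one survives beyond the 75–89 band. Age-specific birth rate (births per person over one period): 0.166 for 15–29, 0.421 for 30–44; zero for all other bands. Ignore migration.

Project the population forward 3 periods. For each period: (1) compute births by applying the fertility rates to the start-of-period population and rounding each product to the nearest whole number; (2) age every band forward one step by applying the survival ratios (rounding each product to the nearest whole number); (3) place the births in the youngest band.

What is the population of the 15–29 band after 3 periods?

2177

Let band 1 be 0–14 through band 6 = 75–89.
[period 1]
Births: 2800 * 0.166 = 465 ; 14900 * 0.421 = 6273 → total 6738
Band 2: 7100 * 0.963 = 6837
Band 3: 2800 * 0.955 = 2674
Band 4: 14900 * 0.934 = 13917
Band 5: 11900 * 0.938 = 11162
Band 6: 4900 * 0.913 = 4474
Population now: 0–14=6738, 15–29=6837, 30–44=2674, 45–59=13917, 60–74=11162, 75–89=4474
[period 2]
Births: 6837 * 0.166 = 1135 ; 2674 * 0.421 = 1126 → total 2261
Band 2: 6738 * 0.963 = 6489
Band 3: 6837 * 0.955 = 6529
Band 4: 2674 * 0.934 = 2498
Band 5: 13917 * 0.938 = 13054
Band 6: 11162 * 0.913 = 10191
Population now: 0–14=2261, 15–29=6489, 30–44=6529, 45–59=2498, 60–74=13054, 75–89=10191
[period 3]
Births: 6489 * 0.166 = 1077 ; 6529 * 0.421 = 2749 → total 3826
Band 2: 2261 * 0.963 = 2177
Band 3: 6489 * 0.955 = 6197
Band 4: 6529 * 0.934 = 6098
Band 5: 2498 * 0.938 = 2343
Band 6: 13054 * 0.913 = 11918
Population now: 0–14=3826, 15–29=2177, 30–44=6197, 45–59=6098, 60–74=2343, 75–89=11918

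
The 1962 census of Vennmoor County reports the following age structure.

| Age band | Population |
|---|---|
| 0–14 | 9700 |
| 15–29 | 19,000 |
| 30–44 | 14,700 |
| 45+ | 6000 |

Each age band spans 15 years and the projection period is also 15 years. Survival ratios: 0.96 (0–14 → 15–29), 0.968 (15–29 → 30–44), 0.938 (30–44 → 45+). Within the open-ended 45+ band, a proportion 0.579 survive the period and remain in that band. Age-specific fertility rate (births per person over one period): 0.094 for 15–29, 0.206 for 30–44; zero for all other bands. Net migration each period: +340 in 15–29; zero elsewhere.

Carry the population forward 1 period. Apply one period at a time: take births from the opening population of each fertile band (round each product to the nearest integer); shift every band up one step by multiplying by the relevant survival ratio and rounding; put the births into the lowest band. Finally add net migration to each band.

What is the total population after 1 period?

50121

(Bands numbered youngest = 1 to oldest = 4.)
Period 1:
Births: 19000 * 0.094 = 1786  |  14700 * 0.206 = 3028 ⇒ total 4814
Band 2: 9700 * 0.96 = 9312
Band 3: 19000 * 0.968 = 18392
Band 4: 14700 * 0.938 + 6000 * 0.579 = 13789 + 3474 = 17263
Net migration: Band 2 + 340 → 9652
Giving 4814 / 9652 / 18392 / 17263.
Total after period 1: 4814 + 9652 + 18392 + 17263 = 50121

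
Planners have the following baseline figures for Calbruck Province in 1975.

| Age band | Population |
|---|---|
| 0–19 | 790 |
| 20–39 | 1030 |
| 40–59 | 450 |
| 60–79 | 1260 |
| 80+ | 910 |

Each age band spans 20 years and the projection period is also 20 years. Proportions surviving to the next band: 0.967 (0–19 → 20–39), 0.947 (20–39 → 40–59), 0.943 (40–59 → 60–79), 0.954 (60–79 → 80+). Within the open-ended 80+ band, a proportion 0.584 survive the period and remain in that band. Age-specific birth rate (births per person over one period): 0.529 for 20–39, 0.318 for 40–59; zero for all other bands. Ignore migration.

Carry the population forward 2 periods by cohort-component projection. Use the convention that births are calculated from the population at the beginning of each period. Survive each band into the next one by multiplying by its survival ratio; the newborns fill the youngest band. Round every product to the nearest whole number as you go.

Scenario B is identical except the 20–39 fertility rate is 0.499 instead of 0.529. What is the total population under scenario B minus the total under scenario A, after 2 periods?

Call the bands 1 to 5, youngest first.
— Period 1 —
Births: 1030 * 0.529 = 545  |  450 * 0.318 = 143 → total 688
Band 2: 790 * 0.967 = 764
Band 3: 1030 * 0.947 = 975
Band 4: 450 * 0.943 = 424
Band 5: 1260 * 0.954 + 910 * 0.584 = 1202 + 531 = 1733
Giving 688 / 764 / 975 / 424 / 1733.
— Period 2 —
Births: 764 * 0.529 = 404  |  975 * 0.318 = 310 → total 714
Band 2: 688 * 0.967 = 665
Band 3: 764 * 0.947 = 724
Band 4: 975 * 0.943 = 919
Band 5: 424 * 0.954 + 1733 * 0.584 = 404 + 1012 = 1416
Giving 714 / 665 / 724 / 919 / 1416.
Scenario A total after 2 periods: 4438
Scenario B projection —
— Period 1 —
Births: 1030 * 0.499 = 514  |  450 * 0.318 = 143 → total 657
Band 2: 790 * 0.967 = 764
Band 3: 1030 * 0.947 = 975
Band 4: 450 * 0.943 = 424
Band 5: 1260 * 0.954 + 910 * 0.584 = 1202 + 531 = 1733
Giving 657 / 764 / 975 / 424 / 1733.
— Period 2 —
Births: 764 * 0.499 = 381  |  975 * 0.318 = 310 → total 691
Band 2: 657 * 0.967 = 635
Band 3: 764 * 0.947 = 724
Band 4: 975 * 0.943 = 919
Band 5: 424 * 0.954 + 1733 * 0.584 = 404 + 1012 = 1416
Giving 691 / 635 / 724 / 919 / 1416.
Scenario B total after 2 periods: 4385
Difference B − A = 4385 − 4438 = -53

-53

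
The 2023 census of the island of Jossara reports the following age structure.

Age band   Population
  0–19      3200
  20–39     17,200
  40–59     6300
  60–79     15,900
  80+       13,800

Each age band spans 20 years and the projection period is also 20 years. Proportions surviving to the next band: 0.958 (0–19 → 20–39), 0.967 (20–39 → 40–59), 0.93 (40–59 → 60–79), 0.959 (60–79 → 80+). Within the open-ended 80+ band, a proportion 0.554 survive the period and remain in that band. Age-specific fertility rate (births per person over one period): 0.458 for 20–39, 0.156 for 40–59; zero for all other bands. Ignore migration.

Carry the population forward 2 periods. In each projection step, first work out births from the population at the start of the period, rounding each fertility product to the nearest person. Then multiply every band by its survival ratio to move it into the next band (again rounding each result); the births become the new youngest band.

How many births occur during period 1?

8861

Numbering the groups 1..5 from youngest to oldest:
— Period 1 —
Births: 17200 * 0.458 = 7878  |  6300 * 0.156 = 983 ⇒ total 8861
Group 2: 3200 * 0.958 = 3066
Group 3: 17200 * 0.967 = 16632
Group 4: 6300 * 0.93 = 5859
Group 5: 15900 * 0.959 + 13800 * 0.554 = 15248 + 7645 = 22893
Giving 8861 / 3066 / 16632 / 5859 / 22893.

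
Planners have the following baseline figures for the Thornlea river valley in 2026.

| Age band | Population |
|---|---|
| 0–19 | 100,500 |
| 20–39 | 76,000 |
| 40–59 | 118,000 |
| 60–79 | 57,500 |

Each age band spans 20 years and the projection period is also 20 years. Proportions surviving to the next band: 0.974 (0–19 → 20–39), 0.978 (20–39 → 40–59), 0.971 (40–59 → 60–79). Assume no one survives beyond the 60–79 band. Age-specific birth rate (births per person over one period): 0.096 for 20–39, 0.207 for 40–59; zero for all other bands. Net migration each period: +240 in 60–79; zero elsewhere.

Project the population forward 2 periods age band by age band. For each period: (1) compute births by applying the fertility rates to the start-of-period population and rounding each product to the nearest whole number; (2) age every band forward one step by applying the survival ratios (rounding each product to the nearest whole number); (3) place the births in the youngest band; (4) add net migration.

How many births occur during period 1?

31722

After projecting period 1:
Births: 76000 × 0.096 = 7296 ; 118000 × 0.207 = 24426 — total 31722
20–39: 100500 × 0.974 = 97887
40–59: 76000 × 0.978 = 74328
60–79: 118000 × 0.971 = 114578
Net migration: 60–79 + 240 → 114818
End of period: [31722, 97887, 74328, 114818]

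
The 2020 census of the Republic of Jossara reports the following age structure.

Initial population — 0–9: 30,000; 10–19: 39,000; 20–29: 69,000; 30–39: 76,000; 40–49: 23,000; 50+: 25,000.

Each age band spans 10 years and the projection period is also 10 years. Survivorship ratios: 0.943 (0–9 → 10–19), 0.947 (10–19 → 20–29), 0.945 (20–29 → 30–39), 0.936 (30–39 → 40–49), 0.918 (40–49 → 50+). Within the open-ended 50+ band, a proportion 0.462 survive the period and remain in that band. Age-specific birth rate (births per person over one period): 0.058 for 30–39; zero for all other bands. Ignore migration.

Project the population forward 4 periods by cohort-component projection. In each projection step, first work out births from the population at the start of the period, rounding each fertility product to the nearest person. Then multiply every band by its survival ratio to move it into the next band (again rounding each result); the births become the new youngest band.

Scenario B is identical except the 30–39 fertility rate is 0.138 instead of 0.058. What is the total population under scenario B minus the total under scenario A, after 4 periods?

Period 1.
Births: 76000 × 0.058 = 4408
10–19: 30000 × 0.943 = 28290
20–29: 39000 × 0.947 = 36933
30–39: 69000 × 0.945 = 65205
40–49: 76000 × 0.936 = 71136
50+: 23000 × 0.918 + 25000 × 0.462 = 21114 + 11550 = 32664
Giving 4408 / 28290 / 36933 / 65205 / 71136 / 32664.
Period 2.
Births: 65205 × 0.058 = 3782
10–19: 4408 × 0.943 = 4157
20–29: 28290 × 0.947 = 26791
30–39: 36933 × 0.945 = 34902
40–49: 65205 × 0.936 = 61032
50+: 71136 × 0.918 + 32664 × 0.462 = 65303 + 15091 = 80394
Giving 3782 / 4157 / 26791 / 34902 / 61032 / 80394.
Period 3.
Births: 34902 × 0.058 = 2024
10–19: 3782 × 0.943 = 3566
20–29: 4157 × 0.947 = 3937
30–39: 26791 × 0.945 = 25317
40–49: 34902 × 0.936 = 32668
50+: 61032 × 0.918 + 80394 × 0.462 = 56027 + 37142 = 93169
Giving 2024 / 3566 / 3937 / 25317 / 32668 / 93169.
Period 4.
Births: 25317 × 0.058 = 1468
10–19: 2024 × 0.943 = 1909
20–29: 3566 × 0.947 = 3377
30–39: 3937 × 0.945 = 3720
40–49: 25317 × 0.936 = 23697
50+: 32668 × 0.918 + 93169 × 0.462 = 29989 + 43044 = 73033
Giving 1468 / 1909 / 3377 / 3720 / 23697 / 73033.
Scenario A total after 4 periods: 107204
Scenario B projection —
Period 1.
Births: 76000 × 0.138 = 10488
10–19: 30000 × 0.943 = 28290
20–29: 39000 × 0.947 = 36933
30–39: 69000 × 0.945 = 65205
40–49: 76000 × 0.936 = 71136
50+: 23000 × 0.918 + 25000 × 0.462 = 21114 + 11550 = 32664
Giving 10488 / 28290 / 36933 / 65205 / 71136 / 32664.
Period 2.
Births: 65205 × 0.138 = 8998
10–19: 10488 × 0.943 = 9890
20–29: 28290 × 0.947 = 26791
30–39: 36933 × 0.945 = 34902
40–49: 65205 × 0.936 = 61032
50+: 71136 × 0.918 + 32664 × 0.462 = 65303 + 15091 = 80394
Giving 8998 / 9890 / 26791 / 34902 / 61032 / 80394.
Period 3.
Births: 34902 × 0.138 = 4816
10–19: 8998 × 0.943 = 8485
20–29: 9890 × 0.947 = 9366
30–39: 26791 × 0.945 = 25317
40–49: 34902 × 0.936 = 32668
50+: 61032 × 0.918 + 80394 × 0.462 = 56027 + 37142 = 93169
Giving 4816 / 8485 / 9366 / 25317 / 32668 / 93169.
Period 4.
Births: 25317 × 0.138 = 3494
10–19: 4816 × 0.943 = 4541
20–29: 8485 × 0.947 = 8035
30–39: 9366 × 0.945 = 8851
40–49: 25317 × 0.936 = 23697
50+: 32668 × 0.918 + 93169 × 0.462 = 29989 + 43044 = 73033
Giving 3494 / 4541 / 8035 / 8851 / 23697 / 73033.
Scenario B total after 4 periods: 121651
Difference B − A = 121651 − 107204 = 14447

14447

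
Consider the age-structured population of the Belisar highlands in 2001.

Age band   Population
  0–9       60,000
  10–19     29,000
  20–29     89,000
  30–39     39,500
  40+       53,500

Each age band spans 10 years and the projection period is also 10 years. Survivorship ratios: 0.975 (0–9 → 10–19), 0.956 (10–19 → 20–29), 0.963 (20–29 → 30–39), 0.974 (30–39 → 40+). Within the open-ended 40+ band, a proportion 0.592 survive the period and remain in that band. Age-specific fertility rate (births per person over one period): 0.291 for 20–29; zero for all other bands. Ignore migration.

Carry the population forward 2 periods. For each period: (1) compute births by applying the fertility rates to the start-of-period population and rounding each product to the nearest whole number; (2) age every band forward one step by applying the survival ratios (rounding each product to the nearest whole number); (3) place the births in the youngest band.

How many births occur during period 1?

Let band 1 be 0–9 through band 5 = 40+.
[period 1]
Births: 89000 * 0.291 = 25899
Band 2: 60000 * 0.975 = 58500
Band 3: 29000 * 0.956 = 27724
Band 4: 89000 * 0.963 = 85707
Band 5: 39500 * 0.974 + 53500 * 0.592 = 38473 + 31672 = 70145
End of period: [25899, 58500, 27724, 85707, 70145]

25899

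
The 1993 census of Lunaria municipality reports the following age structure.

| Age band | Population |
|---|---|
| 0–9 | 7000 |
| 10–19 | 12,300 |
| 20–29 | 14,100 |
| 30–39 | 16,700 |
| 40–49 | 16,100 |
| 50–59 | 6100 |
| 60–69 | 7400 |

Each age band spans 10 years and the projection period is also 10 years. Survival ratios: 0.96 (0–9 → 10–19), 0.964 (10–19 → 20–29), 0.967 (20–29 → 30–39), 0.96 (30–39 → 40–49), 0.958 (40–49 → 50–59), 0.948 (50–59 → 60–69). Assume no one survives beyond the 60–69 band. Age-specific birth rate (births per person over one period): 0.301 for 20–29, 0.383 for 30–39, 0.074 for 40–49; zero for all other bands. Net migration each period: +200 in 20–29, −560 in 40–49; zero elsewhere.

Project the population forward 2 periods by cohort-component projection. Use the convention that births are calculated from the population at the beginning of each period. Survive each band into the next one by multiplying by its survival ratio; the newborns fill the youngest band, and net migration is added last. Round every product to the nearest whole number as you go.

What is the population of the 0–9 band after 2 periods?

Let band 1 be 0–9 through band 7 = 60–69.
Period 1:
Births: 14100 × 0.301 = 4244 ; 16700 × 0.383 = 6396 ; 16100 × 0.074 = 1191 ⇒ total 11831
Band 2: 7000 × 0.96 = 6720
Band 3: 12300 × 0.964 = 11857
Band 4: 14100 × 0.967 = 13635
Band 5: 16700 × 0.96 = 16032
Band 6: 16100 × 0.958 = 15424
Band 7: 6100 × 0.948 = 5783
Net migration: Band 3 + 200 → 12057; Band 5 − 560 → 15472
→ [11831, 6720, 12057, 13635, 15472, 15424, 5783]
Period 2:
Births: 12057 × 0.301 = 3629 ; 13635 × 0.383 = 5222 ; 15472 × 0.074 = 1145 ⇒ total 9996
Band 2: 11831 × 0.96 = 11358
Band 3: 6720 × 0.964 = 6478
Band 4: 12057 × 0.967 = 11659
Band 5: 13635 × 0.96 = 13090
Band 6: 15472 × 0.958 = 14822
Band 7: 15424 × 0.948 = 14622
Net migration: Band 3 + 200 → 6678; Band 5 − 560 → 12530
→ [9996, 11358, 6678, 11659, 12530, 14822, 14622]

9996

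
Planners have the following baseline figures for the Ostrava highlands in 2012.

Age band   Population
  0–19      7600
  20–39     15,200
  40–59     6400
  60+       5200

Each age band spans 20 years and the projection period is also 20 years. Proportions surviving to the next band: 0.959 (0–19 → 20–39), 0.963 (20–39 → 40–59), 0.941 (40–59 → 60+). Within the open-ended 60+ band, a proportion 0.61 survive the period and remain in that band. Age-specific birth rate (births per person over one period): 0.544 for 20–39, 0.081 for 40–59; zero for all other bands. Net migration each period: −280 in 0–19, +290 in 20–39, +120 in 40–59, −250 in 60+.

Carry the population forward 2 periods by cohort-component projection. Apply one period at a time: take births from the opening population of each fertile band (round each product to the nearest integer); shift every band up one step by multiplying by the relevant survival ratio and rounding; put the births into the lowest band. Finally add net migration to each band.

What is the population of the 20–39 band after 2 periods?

8448

Call the bands 1 to 4, youngest first.
[period 1]
Births: 15200 × 0.544 = 8269 ; 6400 × 0.081 = 518 — total 8787
Band 2: 7600 × 0.959 = 7288
Band 3: 15200 × 0.963 = 14638
Band 4: 6400 × 0.941 + 5200 × 0.61 = 6022 + 3172 = 9194
Net migration: Band 1 − 280 → 8507; Band 2 + 290 → 7578; Band 3 + 120 → 14758; Band 4 − 250 → 8944
End of period: [8507, 7578, 14758, 8944]
[period 2]
Births: 7578 × 0.544 = 4122 ; 14758 × 0.081 = 1195 — total 5317
Band 2: 8507 × 0.959 = 8158
Band 3: 7578 × 0.963 = 7298
Band 4: 14758 × 0.941 + 8944 × 0.61 = 13887 + 5456 = 19343
Net migration: Band 1 − 280 → 5037; Band 2 + 290 → 8448; Band 3 + 120 → 7418; Band 4 − 250 → 19093
End of period: [5037, 8448, 7418, 19093]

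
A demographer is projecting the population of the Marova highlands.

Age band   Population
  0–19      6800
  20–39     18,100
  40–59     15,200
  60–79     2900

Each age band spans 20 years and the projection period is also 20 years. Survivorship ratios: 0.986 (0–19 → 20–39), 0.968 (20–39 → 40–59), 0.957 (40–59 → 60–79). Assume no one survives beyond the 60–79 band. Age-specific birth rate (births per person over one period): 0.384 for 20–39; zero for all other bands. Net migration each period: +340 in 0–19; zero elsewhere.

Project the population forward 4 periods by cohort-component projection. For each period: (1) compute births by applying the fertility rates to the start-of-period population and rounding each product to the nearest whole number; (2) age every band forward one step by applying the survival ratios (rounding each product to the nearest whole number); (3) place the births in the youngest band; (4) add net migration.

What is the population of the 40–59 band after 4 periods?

Numbering the groups 1..4 from youngest to oldest:
[period 1]
Births: 18100 × 0.384 = 6950
Group 2: 6800 × 0.986 = 6705
Group 3: 18100 × 0.968 = 17521
Group 4: 15200 × 0.957 = 14546
Net migration: Group 1 + 340 → 7290
Population now: 0–19=7290, 20–39=6705, 40–59=17521, 60–79=14546
[period 2]
Births: 6705 × 0.384 = 2575
Group 2: 7290 × 0.986 = 7188
Group 3: 6705 × 0.968 = 6490
Group 4: 17521 × 0.957 = 16768
Net migration: Group 1 + 340 → 2915
Population now: 0–19=2915, 20–39=7188, 40–59=6490, 60–79=16768
[period 3]
Births: 7188 × 0.384 = 2760
Group 2: 2915 × 0.986 = 2874
Group 3: 7188 × 0.968 = 6958
Group 4: 6490 × 0.957 = 6211
Net migration: Group 1 + 340 → 3100
Population now: 0–19=3100, 20–39=2874, 40–59=6958, 60–79=6211
[period 4]
Births: 2874 × 0.384 = 1104
Group 2: 3100 × 0.986 = 3057
Group 3: 2874 × 0.968 = 2782
Group 4: 6958 × 0.957 = 6659
Net migration: Group 1 + 340 → 1444
Population now: 0–19=1444, 20–39=3057, 40–59=2782, 60–79=6659

2782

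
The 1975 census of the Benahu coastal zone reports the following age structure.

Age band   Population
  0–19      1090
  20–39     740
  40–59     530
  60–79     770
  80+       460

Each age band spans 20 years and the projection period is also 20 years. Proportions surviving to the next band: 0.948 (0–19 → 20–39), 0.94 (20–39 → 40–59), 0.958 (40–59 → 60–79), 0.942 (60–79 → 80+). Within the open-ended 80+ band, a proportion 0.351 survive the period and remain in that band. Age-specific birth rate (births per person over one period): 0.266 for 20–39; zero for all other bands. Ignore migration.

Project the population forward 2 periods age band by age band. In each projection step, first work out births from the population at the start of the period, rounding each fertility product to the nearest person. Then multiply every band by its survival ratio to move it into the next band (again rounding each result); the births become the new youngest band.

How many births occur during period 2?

(Groups numbered youngest = 1 to oldest = 5.)
— Period 1 —
Births: 740 × 0.266 = 197
Group 2: 1090 × 0.948 = 1033
Group 3: 740 × 0.94 = 696
Group 4: 530 × 0.958 = 508
Group 5: 770 × 0.942 + 460 × 0.351 = 725 + 161 = 886
End of period: [197, 1033, 696, 508, 886]
— Period 2 —
Births: 1033 × 0.266 = 275
Group 2: 197 × 0.948 = 187
Group 3: 1033 × 0.94 = 971
Group 4: 696 × 0.958 = 667
Group 5: 508 × 0.942 + 886 × 0.351 = 479 + 311 = 790
End of period: [275, 187, 971, 667, 790]

275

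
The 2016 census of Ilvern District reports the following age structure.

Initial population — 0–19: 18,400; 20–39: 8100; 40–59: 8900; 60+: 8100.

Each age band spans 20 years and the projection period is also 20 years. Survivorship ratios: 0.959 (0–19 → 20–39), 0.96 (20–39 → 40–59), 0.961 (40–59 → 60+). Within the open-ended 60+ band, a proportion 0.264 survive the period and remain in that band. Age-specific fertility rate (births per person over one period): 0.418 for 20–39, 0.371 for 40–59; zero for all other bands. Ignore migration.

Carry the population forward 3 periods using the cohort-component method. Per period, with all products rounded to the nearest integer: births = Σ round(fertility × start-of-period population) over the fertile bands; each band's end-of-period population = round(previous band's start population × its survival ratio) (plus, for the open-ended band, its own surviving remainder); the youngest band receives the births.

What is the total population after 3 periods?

43960

Numbering the groups 1..4 from youngest to oldest:
— Period 1 —
Births: 8100 × 0.418 = 3386, 8900 × 0.371 = 3302 → 6688
Group 2: 18400 × 0.959 = 17646
Group 3: 8100 × 0.96 = 7776
Group 4: 8900 × 0.961 + 8100 × 0.264 = 8553 + 2138 = 10691
End of period: [6688, 17646, 7776, 10691]
— Period 2 —
Births: 17646 × 0.418 = 7376, 7776 × 0.371 = 2885 → 10261
Group 2: 6688 × 0.959 = 6414
Group 3: 17646 × 0.96 = 16940
Group 4: 7776 × 0.961 + 10691 × 0.264 = 7473 + 2822 = 10295
End of period: [10261, 6414, 16940, 10295]
— Period 3 —
Births: 6414 × 0.418 = 2681, 16940 × 0.371 = 6285 → 8966
Group 2: 10261 × 0.959 = 9840
Group 3: 6414 × 0.96 = 6157
Group 4: 16940 × 0.961 + 10295 × 0.264 = 16279 + 2718 = 18997
End of period: [8966, 9840, 6157, 18997]
Total after period 3: 8966 + 9840 + 6157 + 18997 = 43960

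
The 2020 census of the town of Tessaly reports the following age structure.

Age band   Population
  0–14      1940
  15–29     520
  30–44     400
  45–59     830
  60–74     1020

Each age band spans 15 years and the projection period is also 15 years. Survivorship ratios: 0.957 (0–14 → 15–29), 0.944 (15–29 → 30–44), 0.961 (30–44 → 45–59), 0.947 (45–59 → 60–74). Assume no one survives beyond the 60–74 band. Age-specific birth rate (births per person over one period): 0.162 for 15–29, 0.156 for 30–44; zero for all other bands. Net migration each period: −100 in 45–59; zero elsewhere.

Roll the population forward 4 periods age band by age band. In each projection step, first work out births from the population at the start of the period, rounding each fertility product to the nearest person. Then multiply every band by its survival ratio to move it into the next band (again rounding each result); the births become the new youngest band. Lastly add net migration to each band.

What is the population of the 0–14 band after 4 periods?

80

Let group 1 be 0–14 through group 5 = 60–74.
Period 1.
Births: 520 × 0.162 = 84  |  400 × 0.156 = 62 → total 146
Group 2: 1940 × 0.957 = 1857
Group 3: 520 × 0.944 = 491
Group 4: 400 × 0.961 = 384
Group 5: 830 × 0.947 = 786
Net migration: Group 4 − 100 → 284
Giving 146 / 1857 / 491 / 284 / 786.
Period 2.
Births: 1857 × 0.162 = 301  |  491 × 0.156 = 77 → total 378
Group 2: 146 × 0.957 = 140
Group 3: 1857 × 0.944 = 1753
Group 4: 491 × 0.961 = 472
Group 5: 284 × 0.947 = 269
Net migration: Group 4 − 100 → 372
Giving 378 / 140 / 1753 / 372 / 269.
Period 3.
Births: 140 × 0.162 = 23  |  1753 × 0.156 = 273 → total 296
Group 2: 378 × 0.957 = 362
Group 3: 140 × 0.944 = 132
Group 4: 1753 × 0.961 = 1685
Group 5: 372 × 0.947 = 352
Net migration: Group 4 − 100 → 1585
Giving 296 / 362 / 132 / 1585 / 352.
Period 4.
Births: 362 × 0.162 = 59  |  132 × 0.156 = 21 → total 80
Group 2: 296 × 0.957 = 283
Group 3: 362 × 0.944 = 342
Group 4: 132 × 0.961 = 127
Group 5: 1585 × 0.947 = 1501
Net migration: Group 4 − 100 → 27
Giving 80 / 283 / 342 / 27 / 1501.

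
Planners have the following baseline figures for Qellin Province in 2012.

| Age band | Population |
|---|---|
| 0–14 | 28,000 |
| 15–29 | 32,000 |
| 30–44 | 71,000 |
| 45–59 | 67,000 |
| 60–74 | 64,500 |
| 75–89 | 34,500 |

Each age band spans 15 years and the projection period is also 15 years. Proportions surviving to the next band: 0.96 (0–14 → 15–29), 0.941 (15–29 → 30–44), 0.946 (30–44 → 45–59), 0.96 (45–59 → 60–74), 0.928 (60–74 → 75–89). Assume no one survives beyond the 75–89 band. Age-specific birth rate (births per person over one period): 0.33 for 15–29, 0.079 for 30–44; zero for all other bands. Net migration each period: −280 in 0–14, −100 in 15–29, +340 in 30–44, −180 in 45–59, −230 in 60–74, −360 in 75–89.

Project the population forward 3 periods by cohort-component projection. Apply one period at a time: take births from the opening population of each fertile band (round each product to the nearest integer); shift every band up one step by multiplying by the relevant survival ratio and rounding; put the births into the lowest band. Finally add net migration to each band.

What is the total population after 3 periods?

— Period 1 —
Births: 32000 × 0.33 = 10560, 71000 × 0.079 = 5609 → 16169
15–29: 28000 × 0.96 = 26880
30–44: 32000 × 0.941 = 30112
45–59: 71000 × 0.946 = 67166
60–74: 67000 × 0.96 = 64320
75–89: 64500 × 0.928 = 59856
Net migration: 0–14 − 280 → 15889; 15–29 − 100 → 26780; 30–44 + 340 → 30452; 45–59 − 180 → 66986; 60–74 − 230 → 64090; 75–89 − 360 → 59496
Giving 15889 / 26780 / 30452 / 66986 / 64090 / 59496.
— Period 2 —
Births: 26780 × 0.33 = 8837, 30452 × 0.079 = 2406 → 11243
15–29: 15889 × 0.96 = 15253
30–44: 26780 × 0.941 = 25200
45–59: 30452 × 0.946 = 28808
60–74: 66986 × 0.96 = 64307
75–89: 64090 × 0.928 = 59476
Net migration: 0–14 − 280 → 10963; 15–29 − 100 → 15153; 30–44 + 340 → 25540; 45–59 − 180 → 28628; 60–74 − 230 → 64077; 75–89 − 360 → 59116
Giving 10963 / 15153 / 25540 / 28628 / 64077 / 59116.
— Period 3 —
Births: 15153 × 0.33 = 5000, 25540 × 0.079 = 2018 → 7018
15–29: 10963 × 0.96 = 10524
30–44: 15153 × 0.941 = 14259
45–59: 25540 × 0.946 = 24161
60–74: 28628 × 0.96 = 27483
75–89: 64077 × 0.928 = 59463
Net migration: 0–14 − 280 → 6738; 15–29 − 100 → 10424; 30–44 + 340 → 14599; 45–59 − 180 → 23981; 60–74 − 230 → 27253; 75–89 − 360 → 59103
Giving 6738 / 10424 / 14599 / 23981 / 27253 / 59103.
Total after period 3: 6738 + 10424 + 14599 + 23981 + 27253 + 59103 = 142098

142098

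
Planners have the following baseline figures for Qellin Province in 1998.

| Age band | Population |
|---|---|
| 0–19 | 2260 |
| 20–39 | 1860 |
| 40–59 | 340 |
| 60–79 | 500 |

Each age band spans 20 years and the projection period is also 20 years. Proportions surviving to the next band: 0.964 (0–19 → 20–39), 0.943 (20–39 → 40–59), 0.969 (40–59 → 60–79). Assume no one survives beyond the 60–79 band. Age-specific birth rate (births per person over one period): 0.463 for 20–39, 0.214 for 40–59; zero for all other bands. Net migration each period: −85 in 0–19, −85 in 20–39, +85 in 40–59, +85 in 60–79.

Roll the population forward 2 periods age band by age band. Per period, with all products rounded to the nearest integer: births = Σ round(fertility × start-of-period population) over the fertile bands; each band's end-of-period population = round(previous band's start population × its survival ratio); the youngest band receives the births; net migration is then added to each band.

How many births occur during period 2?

1364

Let band 1 be 0–19 through band 4 = 60–79.
After projecting period 1:
Births: 1860 × 0.463 = 861, 340 × 0.214 = 73 → 934
Band 2: 2260 × 0.964 = 2179
Band 3: 1860 × 0.943 = 1754
Band 4: 340 × 0.969 = 329
Net migration: Band 1 − 85 → 849; Band 2 − 85 → 2094; Band 3 + 85 → 1839; Band 4 + 85 → 414
Giving 849 / 2094 / 1839 / 414.
After projecting period 2:
Births: 2094 × 0.463 = 970, 1839 × 0.214 = 394 → 1364
Band 2: 849 × 0.964 = 818
Band 3: 2094 × 0.943 = 1975
Band 4: 1839 × 0.969 = 1782
Net migration: Band 1 − 85 → 1279; Band 2 − 85 → 733; Band 3 + 85 → 2060; Band 4 + 85 → 1867
Giving 1279 / 733 / 2060 / 1867.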